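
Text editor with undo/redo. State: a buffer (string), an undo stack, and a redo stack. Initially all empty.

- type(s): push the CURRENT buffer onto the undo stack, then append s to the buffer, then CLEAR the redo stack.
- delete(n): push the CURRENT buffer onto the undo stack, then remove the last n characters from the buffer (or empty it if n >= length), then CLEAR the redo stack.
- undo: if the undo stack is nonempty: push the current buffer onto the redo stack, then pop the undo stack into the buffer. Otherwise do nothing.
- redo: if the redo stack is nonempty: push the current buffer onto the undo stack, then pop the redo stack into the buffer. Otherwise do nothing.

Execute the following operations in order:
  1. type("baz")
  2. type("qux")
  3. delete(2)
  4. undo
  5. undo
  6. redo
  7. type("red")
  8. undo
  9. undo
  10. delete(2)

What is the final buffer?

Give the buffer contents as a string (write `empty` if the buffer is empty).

Answer: b

Derivation:
After op 1 (type): buf='baz' undo_depth=1 redo_depth=0
After op 2 (type): buf='bazqux' undo_depth=2 redo_depth=0
After op 3 (delete): buf='bazq' undo_depth=3 redo_depth=0
After op 4 (undo): buf='bazqux' undo_depth=2 redo_depth=1
After op 5 (undo): buf='baz' undo_depth=1 redo_depth=2
After op 6 (redo): buf='bazqux' undo_depth=2 redo_depth=1
After op 7 (type): buf='bazquxred' undo_depth=3 redo_depth=0
After op 8 (undo): buf='bazqux' undo_depth=2 redo_depth=1
After op 9 (undo): buf='baz' undo_depth=1 redo_depth=2
After op 10 (delete): buf='b' undo_depth=2 redo_depth=0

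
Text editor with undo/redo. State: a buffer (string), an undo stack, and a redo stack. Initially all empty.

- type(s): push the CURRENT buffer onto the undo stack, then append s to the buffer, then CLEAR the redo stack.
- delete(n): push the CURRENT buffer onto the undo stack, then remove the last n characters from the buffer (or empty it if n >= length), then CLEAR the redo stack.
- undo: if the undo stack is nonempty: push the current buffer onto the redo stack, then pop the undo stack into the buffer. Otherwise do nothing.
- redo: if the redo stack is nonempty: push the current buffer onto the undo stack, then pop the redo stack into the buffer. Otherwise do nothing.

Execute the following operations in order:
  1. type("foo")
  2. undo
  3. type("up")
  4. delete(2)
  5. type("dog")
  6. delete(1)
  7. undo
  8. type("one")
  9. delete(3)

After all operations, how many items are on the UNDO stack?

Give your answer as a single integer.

After op 1 (type): buf='foo' undo_depth=1 redo_depth=0
After op 2 (undo): buf='(empty)' undo_depth=0 redo_depth=1
After op 3 (type): buf='up' undo_depth=1 redo_depth=0
After op 4 (delete): buf='(empty)' undo_depth=2 redo_depth=0
After op 5 (type): buf='dog' undo_depth=3 redo_depth=0
After op 6 (delete): buf='do' undo_depth=4 redo_depth=0
After op 7 (undo): buf='dog' undo_depth=3 redo_depth=1
After op 8 (type): buf='dogone' undo_depth=4 redo_depth=0
After op 9 (delete): buf='dog' undo_depth=5 redo_depth=0

Answer: 5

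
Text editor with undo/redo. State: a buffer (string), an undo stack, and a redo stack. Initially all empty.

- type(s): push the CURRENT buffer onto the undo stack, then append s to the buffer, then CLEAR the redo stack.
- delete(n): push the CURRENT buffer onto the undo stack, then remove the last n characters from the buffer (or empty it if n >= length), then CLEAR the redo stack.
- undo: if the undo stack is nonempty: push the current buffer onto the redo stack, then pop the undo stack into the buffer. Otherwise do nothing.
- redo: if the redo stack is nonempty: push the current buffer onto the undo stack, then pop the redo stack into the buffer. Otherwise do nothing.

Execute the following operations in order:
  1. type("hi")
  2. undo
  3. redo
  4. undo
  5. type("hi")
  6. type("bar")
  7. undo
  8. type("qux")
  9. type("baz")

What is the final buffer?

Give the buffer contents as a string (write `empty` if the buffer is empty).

After op 1 (type): buf='hi' undo_depth=1 redo_depth=0
After op 2 (undo): buf='(empty)' undo_depth=0 redo_depth=1
After op 3 (redo): buf='hi' undo_depth=1 redo_depth=0
After op 4 (undo): buf='(empty)' undo_depth=0 redo_depth=1
After op 5 (type): buf='hi' undo_depth=1 redo_depth=0
After op 6 (type): buf='hibar' undo_depth=2 redo_depth=0
After op 7 (undo): buf='hi' undo_depth=1 redo_depth=1
After op 8 (type): buf='hiqux' undo_depth=2 redo_depth=0
After op 9 (type): buf='hiquxbaz' undo_depth=3 redo_depth=0

Answer: hiquxbaz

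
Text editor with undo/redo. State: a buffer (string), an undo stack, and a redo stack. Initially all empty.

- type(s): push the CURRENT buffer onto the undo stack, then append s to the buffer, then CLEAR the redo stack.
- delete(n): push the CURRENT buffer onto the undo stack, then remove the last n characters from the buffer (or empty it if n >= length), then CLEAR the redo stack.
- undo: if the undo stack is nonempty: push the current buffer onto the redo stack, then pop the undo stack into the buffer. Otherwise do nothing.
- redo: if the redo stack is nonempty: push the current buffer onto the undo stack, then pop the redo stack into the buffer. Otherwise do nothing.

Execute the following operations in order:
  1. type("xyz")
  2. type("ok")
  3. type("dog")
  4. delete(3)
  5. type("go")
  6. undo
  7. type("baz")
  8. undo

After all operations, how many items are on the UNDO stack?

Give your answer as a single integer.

Answer: 4

Derivation:
After op 1 (type): buf='xyz' undo_depth=1 redo_depth=0
After op 2 (type): buf='xyzok' undo_depth=2 redo_depth=0
After op 3 (type): buf='xyzokdog' undo_depth=3 redo_depth=0
After op 4 (delete): buf='xyzok' undo_depth=4 redo_depth=0
After op 5 (type): buf='xyzokgo' undo_depth=5 redo_depth=0
After op 6 (undo): buf='xyzok' undo_depth=4 redo_depth=1
After op 7 (type): buf='xyzokbaz' undo_depth=5 redo_depth=0
After op 8 (undo): buf='xyzok' undo_depth=4 redo_depth=1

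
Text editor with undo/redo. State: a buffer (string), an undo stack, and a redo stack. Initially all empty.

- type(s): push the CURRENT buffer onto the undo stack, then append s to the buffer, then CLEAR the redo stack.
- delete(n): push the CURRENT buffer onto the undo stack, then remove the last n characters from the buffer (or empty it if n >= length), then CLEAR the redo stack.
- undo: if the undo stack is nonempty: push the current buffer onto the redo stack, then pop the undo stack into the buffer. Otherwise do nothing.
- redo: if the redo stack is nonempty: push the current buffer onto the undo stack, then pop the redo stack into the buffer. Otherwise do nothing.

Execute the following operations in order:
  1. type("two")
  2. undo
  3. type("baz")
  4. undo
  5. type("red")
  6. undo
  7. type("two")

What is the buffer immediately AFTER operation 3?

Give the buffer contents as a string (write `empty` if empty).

After op 1 (type): buf='two' undo_depth=1 redo_depth=0
After op 2 (undo): buf='(empty)' undo_depth=0 redo_depth=1
After op 3 (type): buf='baz' undo_depth=1 redo_depth=0

Answer: baz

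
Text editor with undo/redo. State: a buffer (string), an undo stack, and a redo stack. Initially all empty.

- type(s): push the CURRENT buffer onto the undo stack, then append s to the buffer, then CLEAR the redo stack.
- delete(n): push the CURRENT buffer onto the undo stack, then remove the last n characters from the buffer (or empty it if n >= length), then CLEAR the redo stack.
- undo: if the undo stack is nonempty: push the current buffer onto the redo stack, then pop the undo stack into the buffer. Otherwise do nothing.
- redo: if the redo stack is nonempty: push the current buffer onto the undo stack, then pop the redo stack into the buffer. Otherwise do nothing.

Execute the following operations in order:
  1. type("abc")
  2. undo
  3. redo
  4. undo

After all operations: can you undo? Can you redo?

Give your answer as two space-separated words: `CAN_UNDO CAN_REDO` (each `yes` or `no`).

Answer: no yes

Derivation:
After op 1 (type): buf='abc' undo_depth=1 redo_depth=0
After op 2 (undo): buf='(empty)' undo_depth=0 redo_depth=1
After op 3 (redo): buf='abc' undo_depth=1 redo_depth=0
After op 4 (undo): buf='(empty)' undo_depth=0 redo_depth=1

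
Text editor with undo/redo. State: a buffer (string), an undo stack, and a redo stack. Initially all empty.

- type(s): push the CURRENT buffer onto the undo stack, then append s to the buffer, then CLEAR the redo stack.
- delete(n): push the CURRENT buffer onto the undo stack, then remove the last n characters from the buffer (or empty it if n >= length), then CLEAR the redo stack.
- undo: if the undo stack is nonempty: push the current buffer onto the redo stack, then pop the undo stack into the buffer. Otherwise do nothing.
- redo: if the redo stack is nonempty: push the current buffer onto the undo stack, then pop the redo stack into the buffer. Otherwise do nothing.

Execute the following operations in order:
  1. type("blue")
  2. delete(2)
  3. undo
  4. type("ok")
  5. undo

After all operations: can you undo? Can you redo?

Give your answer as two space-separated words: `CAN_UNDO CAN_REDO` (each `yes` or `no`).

Answer: yes yes

Derivation:
After op 1 (type): buf='blue' undo_depth=1 redo_depth=0
After op 2 (delete): buf='bl' undo_depth=2 redo_depth=0
After op 3 (undo): buf='blue' undo_depth=1 redo_depth=1
After op 4 (type): buf='blueok' undo_depth=2 redo_depth=0
After op 5 (undo): buf='blue' undo_depth=1 redo_depth=1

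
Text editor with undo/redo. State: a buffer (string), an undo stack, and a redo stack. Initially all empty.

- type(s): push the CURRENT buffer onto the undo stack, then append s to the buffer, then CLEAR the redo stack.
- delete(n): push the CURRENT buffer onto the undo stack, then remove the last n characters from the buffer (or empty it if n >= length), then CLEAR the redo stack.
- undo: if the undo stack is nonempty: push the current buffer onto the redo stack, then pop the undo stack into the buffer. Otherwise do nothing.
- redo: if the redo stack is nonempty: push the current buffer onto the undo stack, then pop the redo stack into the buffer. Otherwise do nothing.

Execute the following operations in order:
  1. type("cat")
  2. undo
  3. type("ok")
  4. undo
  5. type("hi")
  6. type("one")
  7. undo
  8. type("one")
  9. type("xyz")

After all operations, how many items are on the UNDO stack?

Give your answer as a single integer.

After op 1 (type): buf='cat' undo_depth=1 redo_depth=0
After op 2 (undo): buf='(empty)' undo_depth=0 redo_depth=1
After op 3 (type): buf='ok' undo_depth=1 redo_depth=0
After op 4 (undo): buf='(empty)' undo_depth=0 redo_depth=1
After op 5 (type): buf='hi' undo_depth=1 redo_depth=0
After op 6 (type): buf='hione' undo_depth=2 redo_depth=0
After op 7 (undo): buf='hi' undo_depth=1 redo_depth=1
After op 8 (type): buf='hione' undo_depth=2 redo_depth=0
After op 9 (type): buf='hionexyz' undo_depth=3 redo_depth=0

Answer: 3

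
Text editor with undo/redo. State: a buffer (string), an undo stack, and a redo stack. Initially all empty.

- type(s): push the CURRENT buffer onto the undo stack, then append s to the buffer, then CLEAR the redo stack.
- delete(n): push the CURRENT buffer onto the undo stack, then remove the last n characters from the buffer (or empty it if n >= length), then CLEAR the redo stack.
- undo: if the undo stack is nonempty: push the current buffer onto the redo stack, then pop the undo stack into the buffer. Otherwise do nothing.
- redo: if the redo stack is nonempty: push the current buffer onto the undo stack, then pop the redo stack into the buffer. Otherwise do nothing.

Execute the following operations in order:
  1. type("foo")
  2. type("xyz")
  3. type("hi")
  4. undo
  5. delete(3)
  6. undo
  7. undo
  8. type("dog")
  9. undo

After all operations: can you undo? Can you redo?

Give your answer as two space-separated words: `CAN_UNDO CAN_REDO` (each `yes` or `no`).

Answer: yes yes

Derivation:
After op 1 (type): buf='foo' undo_depth=1 redo_depth=0
After op 2 (type): buf='fooxyz' undo_depth=2 redo_depth=0
After op 3 (type): buf='fooxyzhi' undo_depth=3 redo_depth=0
After op 4 (undo): buf='fooxyz' undo_depth=2 redo_depth=1
After op 5 (delete): buf='foo' undo_depth=3 redo_depth=0
After op 6 (undo): buf='fooxyz' undo_depth=2 redo_depth=1
After op 7 (undo): buf='foo' undo_depth=1 redo_depth=2
After op 8 (type): buf='foodog' undo_depth=2 redo_depth=0
After op 9 (undo): buf='foo' undo_depth=1 redo_depth=1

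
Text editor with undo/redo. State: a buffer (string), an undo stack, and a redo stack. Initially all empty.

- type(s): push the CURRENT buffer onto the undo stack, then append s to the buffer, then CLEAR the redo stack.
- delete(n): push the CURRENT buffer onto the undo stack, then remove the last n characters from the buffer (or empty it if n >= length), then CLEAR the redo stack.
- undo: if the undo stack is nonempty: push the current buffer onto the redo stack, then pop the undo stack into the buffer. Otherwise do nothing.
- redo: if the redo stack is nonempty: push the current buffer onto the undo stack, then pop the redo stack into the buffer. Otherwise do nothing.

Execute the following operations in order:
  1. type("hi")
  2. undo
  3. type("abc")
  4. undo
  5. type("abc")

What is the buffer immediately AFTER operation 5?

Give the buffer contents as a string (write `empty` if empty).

After op 1 (type): buf='hi' undo_depth=1 redo_depth=0
After op 2 (undo): buf='(empty)' undo_depth=0 redo_depth=1
After op 3 (type): buf='abc' undo_depth=1 redo_depth=0
After op 4 (undo): buf='(empty)' undo_depth=0 redo_depth=1
After op 5 (type): buf='abc' undo_depth=1 redo_depth=0

Answer: abc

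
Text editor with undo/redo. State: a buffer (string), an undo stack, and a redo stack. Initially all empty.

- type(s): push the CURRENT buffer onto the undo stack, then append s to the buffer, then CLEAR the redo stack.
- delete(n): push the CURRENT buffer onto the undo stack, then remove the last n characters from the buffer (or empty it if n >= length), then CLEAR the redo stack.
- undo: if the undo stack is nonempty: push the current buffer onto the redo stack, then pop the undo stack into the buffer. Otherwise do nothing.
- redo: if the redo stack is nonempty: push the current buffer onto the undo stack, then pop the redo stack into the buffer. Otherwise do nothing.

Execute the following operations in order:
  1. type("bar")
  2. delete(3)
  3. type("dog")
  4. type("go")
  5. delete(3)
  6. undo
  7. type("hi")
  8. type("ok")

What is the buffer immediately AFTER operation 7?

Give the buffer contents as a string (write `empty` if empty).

After op 1 (type): buf='bar' undo_depth=1 redo_depth=0
After op 2 (delete): buf='(empty)' undo_depth=2 redo_depth=0
After op 3 (type): buf='dog' undo_depth=3 redo_depth=0
After op 4 (type): buf='doggo' undo_depth=4 redo_depth=0
After op 5 (delete): buf='do' undo_depth=5 redo_depth=0
After op 6 (undo): buf='doggo' undo_depth=4 redo_depth=1
After op 7 (type): buf='doggohi' undo_depth=5 redo_depth=0

Answer: doggohi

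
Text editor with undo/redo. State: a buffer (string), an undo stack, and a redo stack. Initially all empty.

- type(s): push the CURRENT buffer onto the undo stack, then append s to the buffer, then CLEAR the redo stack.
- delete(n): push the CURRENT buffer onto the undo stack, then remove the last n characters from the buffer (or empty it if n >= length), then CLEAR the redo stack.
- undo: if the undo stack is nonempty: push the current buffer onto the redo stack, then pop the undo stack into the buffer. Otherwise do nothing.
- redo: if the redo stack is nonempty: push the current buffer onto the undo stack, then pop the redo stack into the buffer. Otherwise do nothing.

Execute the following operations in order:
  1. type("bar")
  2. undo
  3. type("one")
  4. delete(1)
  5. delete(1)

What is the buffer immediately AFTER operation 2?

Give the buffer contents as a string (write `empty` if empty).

Answer: empty

Derivation:
After op 1 (type): buf='bar' undo_depth=1 redo_depth=0
After op 2 (undo): buf='(empty)' undo_depth=0 redo_depth=1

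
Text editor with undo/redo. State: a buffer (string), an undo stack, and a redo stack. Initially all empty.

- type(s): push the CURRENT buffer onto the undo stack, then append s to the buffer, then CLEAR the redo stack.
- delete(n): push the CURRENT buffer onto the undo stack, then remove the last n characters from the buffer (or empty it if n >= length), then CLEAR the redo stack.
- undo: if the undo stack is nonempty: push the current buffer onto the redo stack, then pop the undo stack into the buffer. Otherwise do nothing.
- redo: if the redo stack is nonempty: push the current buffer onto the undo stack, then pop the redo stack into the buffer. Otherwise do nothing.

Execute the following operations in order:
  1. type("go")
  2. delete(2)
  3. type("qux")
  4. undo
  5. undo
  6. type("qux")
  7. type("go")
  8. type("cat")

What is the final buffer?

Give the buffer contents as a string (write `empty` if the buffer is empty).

Answer: goquxgocat

Derivation:
After op 1 (type): buf='go' undo_depth=1 redo_depth=0
After op 2 (delete): buf='(empty)' undo_depth=2 redo_depth=0
After op 3 (type): buf='qux' undo_depth=3 redo_depth=0
After op 4 (undo): buf='(empty)' undo_depth=2 redo_depth=1
After op 5 (undo): buf='go' undo_depth=1 redo_depth=2
After op 6 (type): buf='goqux' undo_depth=2 redo_depth=0
After op 7 (type): buf='goquxgo' undo_depth=3 redo_depth=0
After op 8 (type): buf='goquxgocat' undo_depth=4 redo_depth=0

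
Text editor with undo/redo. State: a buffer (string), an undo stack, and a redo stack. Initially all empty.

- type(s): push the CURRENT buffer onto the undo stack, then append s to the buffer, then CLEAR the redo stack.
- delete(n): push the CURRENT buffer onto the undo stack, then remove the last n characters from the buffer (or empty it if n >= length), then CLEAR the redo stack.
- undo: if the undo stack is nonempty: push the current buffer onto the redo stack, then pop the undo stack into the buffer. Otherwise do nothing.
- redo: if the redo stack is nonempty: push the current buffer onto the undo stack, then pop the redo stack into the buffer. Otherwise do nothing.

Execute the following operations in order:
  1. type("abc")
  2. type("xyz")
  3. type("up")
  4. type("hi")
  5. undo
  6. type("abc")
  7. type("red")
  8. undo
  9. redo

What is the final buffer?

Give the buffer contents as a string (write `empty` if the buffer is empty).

Answer: abcxyzupabcred

Derivation:
After op 1 (type): buf='abc' undo_depth=1 redo_depth=0
After op 2 (type): buf='abcxyz' undo_depth=2 redo_depth=0
After op 3 (type): buf='abcxyzup' undo_depth=3 redo_depth=0
After op 4 (type): buf='abcxyzuphi' undo_depth=4 redo_depth=0
After op 5 (undo): buf='abcxyzup' undo_depth=3 redo_depth=1
After op 6 (type): buf='abcxyzupabc' undo_depth=4 redo_depth=0
After op 7 (type): buf='abcxyzupabcred' undo_depth=5 redo_depth=0
After op 8 (undo): buf='abcxyzupabc' undo_depth=4 redo_depth=1
After op 9 (redo): buf='abcxyzupabcred' undo_depth=5 redo_depth=0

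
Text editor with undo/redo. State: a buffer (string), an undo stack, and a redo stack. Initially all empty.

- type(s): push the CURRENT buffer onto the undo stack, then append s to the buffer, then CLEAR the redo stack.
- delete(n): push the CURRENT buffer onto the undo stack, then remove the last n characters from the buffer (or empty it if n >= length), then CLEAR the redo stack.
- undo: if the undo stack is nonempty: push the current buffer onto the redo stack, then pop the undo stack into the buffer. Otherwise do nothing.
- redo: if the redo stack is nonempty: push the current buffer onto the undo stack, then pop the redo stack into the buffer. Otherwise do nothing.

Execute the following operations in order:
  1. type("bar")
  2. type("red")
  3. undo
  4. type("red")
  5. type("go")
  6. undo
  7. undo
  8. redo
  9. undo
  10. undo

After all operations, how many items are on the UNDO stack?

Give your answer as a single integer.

Answer: 0

Derivation:
After op 1 (type): buf='bar' undo_depth=1 redo_depth=0
After op 2 (type): buf='barred' undo_depth=2 redo_depth=0
After op 3 (undo): buf='bar' undo_depth=1 redo_depth=1
After op 4 (type): buf='barred' undo_depth=2 redo_depth=0
After op 5 (type): buf='barredgo' undo_depth=3 redo_depth=0
After op 6 (undo): buf='barred' undo_depth=2 redo_depth=1
After op 7 (undo): buf='bar' undo_depth=1 redo_depth=2
After op 8 (redo): buf='barred' undo_depth=2 redo_depth=1
After op 9 (undo): buf='bar' undo_depth=1 redo_depth=2
After op 10 (undo): buf='(empty)' undo_depth=0 redo_depth=3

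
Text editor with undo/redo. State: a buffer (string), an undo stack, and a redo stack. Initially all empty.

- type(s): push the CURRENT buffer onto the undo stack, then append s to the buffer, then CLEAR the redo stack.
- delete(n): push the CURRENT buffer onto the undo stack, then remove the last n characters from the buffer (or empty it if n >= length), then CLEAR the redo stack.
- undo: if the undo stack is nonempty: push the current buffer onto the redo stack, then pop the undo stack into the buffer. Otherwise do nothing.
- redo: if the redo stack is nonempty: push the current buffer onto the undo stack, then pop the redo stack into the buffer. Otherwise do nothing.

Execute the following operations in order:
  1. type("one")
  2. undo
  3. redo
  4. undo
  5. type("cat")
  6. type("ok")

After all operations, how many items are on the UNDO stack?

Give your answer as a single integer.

Answer: 2

Derivation:
After op 1 (type): buf='one' undo_depth=1 redo_depth=0
After op 2 (undo): buf='(empty)' undo_depth=0 redo_depth=1
After op 3 (redo): buf='one' undo_depth=1 redo_depth=0
After op 4 (undo): buf='(empty)' undo_depth=0 redo_depth=1
After op 5 (type): buf='cat' undo_depth=1 redo_depth=0
After op 6 (type): buf='catok' undo_depth=2 redo_depth=0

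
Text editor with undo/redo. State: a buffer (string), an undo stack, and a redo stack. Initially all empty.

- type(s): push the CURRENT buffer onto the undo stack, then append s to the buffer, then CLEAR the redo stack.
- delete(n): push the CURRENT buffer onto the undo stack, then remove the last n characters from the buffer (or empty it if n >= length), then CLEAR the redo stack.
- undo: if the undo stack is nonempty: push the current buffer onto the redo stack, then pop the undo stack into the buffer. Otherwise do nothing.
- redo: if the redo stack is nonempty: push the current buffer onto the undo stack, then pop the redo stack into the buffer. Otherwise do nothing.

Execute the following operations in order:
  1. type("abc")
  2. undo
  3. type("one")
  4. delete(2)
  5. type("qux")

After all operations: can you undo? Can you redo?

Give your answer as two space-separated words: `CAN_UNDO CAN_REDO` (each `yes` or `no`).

After op 1 (type): buf='abc' undo_depth=1 redo_depth=0
After op 2 (undo): buf='(empty)' undo_depth=0 redo_depth=1
After op 3 (type): buf='one' undo_depth=1 redo_depth=0
After op 4 (delete): buf='o' undo_depth=2 redo_depth=0
After op 5 (type): buf='oqux' undo_depth=3 redo_depth=0

Answer: yes no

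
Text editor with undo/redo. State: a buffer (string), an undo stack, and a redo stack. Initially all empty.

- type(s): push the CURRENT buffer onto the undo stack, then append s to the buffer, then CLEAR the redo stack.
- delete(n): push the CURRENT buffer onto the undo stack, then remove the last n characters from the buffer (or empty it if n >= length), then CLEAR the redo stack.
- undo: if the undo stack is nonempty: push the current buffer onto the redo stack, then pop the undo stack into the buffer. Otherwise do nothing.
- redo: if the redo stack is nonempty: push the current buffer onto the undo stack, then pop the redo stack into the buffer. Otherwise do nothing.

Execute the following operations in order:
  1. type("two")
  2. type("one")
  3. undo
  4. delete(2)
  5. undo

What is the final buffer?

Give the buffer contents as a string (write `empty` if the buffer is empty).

After op 1 (type): buf='two' undo_depth=1 redo_depth=0
After op 2 (type): buf='twoone' undo_depth=2 redo_depth=0
After op 3 (undo): buf='two' undo_depth=1 redo_depth=1
After op 4 (delete): buf='t' undo_depth=2 redo_depth=0
After op 5 (undo): buf='two' undo_depth=1 redo_depth=1

Answer: two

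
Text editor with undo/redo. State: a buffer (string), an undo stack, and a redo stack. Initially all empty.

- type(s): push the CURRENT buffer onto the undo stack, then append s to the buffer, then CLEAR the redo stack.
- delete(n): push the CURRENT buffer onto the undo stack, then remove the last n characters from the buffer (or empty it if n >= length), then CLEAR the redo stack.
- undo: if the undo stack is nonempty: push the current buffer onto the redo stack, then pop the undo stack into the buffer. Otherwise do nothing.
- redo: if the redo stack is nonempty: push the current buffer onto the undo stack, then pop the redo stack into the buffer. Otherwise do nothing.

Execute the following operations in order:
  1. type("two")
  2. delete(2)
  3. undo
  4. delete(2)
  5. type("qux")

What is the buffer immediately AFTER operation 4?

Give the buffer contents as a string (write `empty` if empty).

Answer: t

Derivation:
After op 1 (type): buf='two' undo_depth=1 redo_depth=0
After op 2 (delete): buf='t' undo_depth=2 redo_depth=0
After op 3 (undo): buf='two' undo_depth=1 redo_depth=1
After op 4 (delete): buf='t' undo_depth=2 redo_depth=0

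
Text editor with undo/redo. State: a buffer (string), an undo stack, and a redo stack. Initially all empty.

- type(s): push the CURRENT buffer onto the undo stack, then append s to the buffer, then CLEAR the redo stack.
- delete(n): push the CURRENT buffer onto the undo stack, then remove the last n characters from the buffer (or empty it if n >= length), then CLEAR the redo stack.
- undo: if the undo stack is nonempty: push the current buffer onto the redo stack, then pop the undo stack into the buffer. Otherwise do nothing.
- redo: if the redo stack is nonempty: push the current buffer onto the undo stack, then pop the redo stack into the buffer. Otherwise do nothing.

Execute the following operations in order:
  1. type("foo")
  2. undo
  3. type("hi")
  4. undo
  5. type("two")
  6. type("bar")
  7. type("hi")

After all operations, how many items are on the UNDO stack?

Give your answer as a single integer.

Answer: 3

Derivation:
After op 1 (type): buf='foo' undo_depth=1 redo_depth=0
After op 2 (undo): buf='(empty)' undo_depth=0 redo_depth=1
After op 3 (type): buf='hi' undo_depth=1 redo_depth=0
After op 4 (undo): buf='(empty)' undo_depth=0 redo_depth=1
After op 5 (type): buf='two' undo_depth=1 redo_depth=0
After op 6 (type): buf='twobar' undo_depth=2 redo_depth=0
After op 7 (type): buf='twobarhi' undo_depth=3 redo_depth=0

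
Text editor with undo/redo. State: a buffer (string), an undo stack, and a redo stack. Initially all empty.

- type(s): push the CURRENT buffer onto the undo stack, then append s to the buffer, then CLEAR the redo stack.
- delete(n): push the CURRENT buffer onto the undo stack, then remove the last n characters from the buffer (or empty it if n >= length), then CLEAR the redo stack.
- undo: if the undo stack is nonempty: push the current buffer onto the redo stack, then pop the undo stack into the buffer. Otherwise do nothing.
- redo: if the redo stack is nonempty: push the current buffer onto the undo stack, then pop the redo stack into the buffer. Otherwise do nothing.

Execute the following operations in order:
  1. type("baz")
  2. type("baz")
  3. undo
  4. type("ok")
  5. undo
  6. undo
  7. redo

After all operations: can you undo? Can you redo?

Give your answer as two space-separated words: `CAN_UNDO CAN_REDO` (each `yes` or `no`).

Answer: yes yes

Derivation:
After op 1 (type): buf='baz' undo_depth=1 redo_depth=0
After op 2 (type): buf='bazbaz' undo_depth=2 redo_depth=0
After op 3 (undo): buf='baz' undo_depth=1 redo_depth=1
After op 4 (type): buf='bazok' undo_depth=2 redo_depth=0
After op 5 (undo): buf='baz' undo_depth=1 redo_depth=1
After op 6 (undo): buf='(empty)' undo_depth=0 redo_depth=2
After op 7 (redo): buf='baz' undo_depth=1 redo_depth=1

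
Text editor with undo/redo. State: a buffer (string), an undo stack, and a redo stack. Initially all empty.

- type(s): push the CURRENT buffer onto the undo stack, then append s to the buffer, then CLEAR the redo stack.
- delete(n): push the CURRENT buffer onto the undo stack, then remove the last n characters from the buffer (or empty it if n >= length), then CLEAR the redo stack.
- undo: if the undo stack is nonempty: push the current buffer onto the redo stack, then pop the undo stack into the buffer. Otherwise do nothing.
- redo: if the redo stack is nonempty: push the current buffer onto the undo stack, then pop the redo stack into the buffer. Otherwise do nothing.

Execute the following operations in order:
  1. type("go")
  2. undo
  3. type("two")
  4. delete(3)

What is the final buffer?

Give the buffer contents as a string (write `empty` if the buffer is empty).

After op 1 (type): buf='go' undo_depth=1 redo_depth=0
After op 2 (undo): buf='(empty)' undo_depth=0 redo_depth=1
After op 3 (type): buf='two' undo_depth=1 redo_depth=0
After op 4 (delete): buf='(empty)' undo_depth=2 redo_depth=0

Answer: empty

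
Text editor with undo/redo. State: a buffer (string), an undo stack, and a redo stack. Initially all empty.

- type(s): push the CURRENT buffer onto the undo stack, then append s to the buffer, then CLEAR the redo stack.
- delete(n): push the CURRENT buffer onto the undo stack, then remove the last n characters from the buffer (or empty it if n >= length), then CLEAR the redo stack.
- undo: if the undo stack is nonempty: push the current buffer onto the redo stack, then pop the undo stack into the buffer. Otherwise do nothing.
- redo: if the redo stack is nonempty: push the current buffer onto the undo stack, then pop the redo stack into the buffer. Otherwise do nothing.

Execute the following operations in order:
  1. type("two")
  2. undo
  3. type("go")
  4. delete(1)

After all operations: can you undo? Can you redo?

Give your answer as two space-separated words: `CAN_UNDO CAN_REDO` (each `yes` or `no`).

Answer: yes no

Derivation:
After op 1 (type): buf='two' undo_depth=1 redo_depth=0
After op 2 (undo): buf='(empty)' undo_depth=0 redo_depth=1
After op 3 (type): buf='go' undo_depth=1 redo_depth=0
After op 4 (delete): buf='g' undo_depth=2 redo_depth=0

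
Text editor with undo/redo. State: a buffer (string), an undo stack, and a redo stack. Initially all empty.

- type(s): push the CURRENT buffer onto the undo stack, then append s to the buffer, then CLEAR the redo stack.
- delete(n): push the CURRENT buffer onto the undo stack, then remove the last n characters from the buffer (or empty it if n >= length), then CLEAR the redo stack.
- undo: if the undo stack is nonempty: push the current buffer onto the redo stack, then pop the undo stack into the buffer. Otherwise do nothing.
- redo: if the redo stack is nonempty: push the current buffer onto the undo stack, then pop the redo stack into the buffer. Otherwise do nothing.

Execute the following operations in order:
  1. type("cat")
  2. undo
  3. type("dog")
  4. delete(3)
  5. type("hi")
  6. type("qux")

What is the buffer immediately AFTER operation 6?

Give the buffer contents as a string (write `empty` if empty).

After op 1 (type): buf='cat' undo_depth=1 redo_depth=0
After op 2 (undo): buf='(empty)' undo_depth=0 redo_depth=1
After op 3 (type): buf='dog' undo_depth=1 redo_depth=0
After op 4 (delete): buf='(empty)' undo_depth=2 redo_depth=0
After op 5 (type): buf='hi' undo_depth=3 redo_depth=0
After op 6 (type): buf='hiqux' undo_depth=4 redo_depth=0

Answer: hiqux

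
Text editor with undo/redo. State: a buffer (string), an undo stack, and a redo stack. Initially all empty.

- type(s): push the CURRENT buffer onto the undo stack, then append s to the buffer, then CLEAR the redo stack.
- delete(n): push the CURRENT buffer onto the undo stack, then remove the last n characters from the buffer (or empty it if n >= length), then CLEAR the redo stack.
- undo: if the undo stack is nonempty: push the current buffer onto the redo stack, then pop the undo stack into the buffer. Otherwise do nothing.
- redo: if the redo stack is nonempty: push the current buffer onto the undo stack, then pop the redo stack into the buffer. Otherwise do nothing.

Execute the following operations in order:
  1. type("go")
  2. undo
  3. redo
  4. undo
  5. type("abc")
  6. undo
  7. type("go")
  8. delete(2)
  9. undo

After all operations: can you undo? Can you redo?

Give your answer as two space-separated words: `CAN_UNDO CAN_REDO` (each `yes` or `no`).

After op 1 (type): buf='go' undo_depth=1 redo_depth=0
After op 2 (undo): buf='(empty)' undo_depth=0 redo_depth=1
After op 3 (redo): buf='go' undo_depth=1 redo_depth=0
After op 4 (undo): buf='(empty)' undo_depth=0 redo_depth=1
After op 5 (type): buf='abc' undo_depth=1 redo_depth=0
After op 6 (undo): buf='(empty)' undo_depth=0 redo_depth=1
After op 7 (type): buf='go' undo_depth=1 redo_depth=0
After op 8 (delete): buf='(empty)' undo_depth=2 redo_depth=0
After op 9 (undo): buf='go' undo_depth=1 redo_depth=1

Answer: yes yes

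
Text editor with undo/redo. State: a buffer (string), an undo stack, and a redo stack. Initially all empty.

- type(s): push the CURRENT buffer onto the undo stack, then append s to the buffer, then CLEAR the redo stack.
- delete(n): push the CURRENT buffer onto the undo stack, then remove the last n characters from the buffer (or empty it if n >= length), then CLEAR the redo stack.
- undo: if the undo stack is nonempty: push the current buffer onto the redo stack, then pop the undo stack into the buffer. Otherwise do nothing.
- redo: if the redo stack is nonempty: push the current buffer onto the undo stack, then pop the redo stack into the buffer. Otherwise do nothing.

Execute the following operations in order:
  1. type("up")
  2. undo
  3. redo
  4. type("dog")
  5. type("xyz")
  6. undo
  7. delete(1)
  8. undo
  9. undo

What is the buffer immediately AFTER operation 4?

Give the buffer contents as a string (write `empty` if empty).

Answer: updog

Derivation:
After op 1 (type): buf='up' undo_depth=1 redo_depth=0
After op 2 (undo): buf='(empty)' undo_depth=0 redo_depth=1
After op 3 (redo): buf='up' undo_depth=1 redo_depth=0
After op 4 (type): buf='updog' undo_depth=2 redo_depth=0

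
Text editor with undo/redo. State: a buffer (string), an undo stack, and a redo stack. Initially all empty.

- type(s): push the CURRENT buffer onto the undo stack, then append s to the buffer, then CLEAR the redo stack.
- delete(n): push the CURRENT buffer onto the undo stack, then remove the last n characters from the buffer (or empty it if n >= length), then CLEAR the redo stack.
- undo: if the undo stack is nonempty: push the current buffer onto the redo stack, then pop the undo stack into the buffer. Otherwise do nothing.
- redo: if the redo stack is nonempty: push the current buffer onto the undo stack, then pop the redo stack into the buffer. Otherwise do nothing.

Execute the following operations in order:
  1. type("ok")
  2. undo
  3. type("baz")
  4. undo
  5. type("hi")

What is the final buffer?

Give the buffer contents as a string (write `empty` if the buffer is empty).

Answer: hi

Derivation:
After op 1 (type): buf='ok' undo_depth=1 redo_depth=0
After op 2 (undo): buf='(empty)' undo_depth=0 redo_depth=1
After op 3 (type): buf='baz' undo_depth=1 redo_depth=0
After op 4 (undo): buf='(empty)' undo_depth=0 redo_depth=1
After op 5 (type): buf='hi' undo_depth=1 redo_depth=0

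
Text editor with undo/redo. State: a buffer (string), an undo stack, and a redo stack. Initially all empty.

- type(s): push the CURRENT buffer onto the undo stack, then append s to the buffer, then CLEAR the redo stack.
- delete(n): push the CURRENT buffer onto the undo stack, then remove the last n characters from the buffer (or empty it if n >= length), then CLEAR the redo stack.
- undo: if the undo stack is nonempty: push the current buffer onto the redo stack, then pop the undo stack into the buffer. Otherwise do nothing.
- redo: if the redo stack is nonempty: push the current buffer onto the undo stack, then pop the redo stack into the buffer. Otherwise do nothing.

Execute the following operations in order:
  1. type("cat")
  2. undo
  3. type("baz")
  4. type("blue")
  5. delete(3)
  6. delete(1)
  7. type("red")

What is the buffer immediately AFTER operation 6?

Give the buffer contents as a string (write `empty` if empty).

After op 1 (type): buf='cat' undo_depth=1 redo_depth=0
After op 2 (undo): buf='(empty)' undo_depth=0 redo_depth=1
After op 3 (type): buf='baz' undo_depth=1 redo_depth=0
After op 4 (type): buf='bazblue' undo_depth=2 redo_depth=0
After op 5 (delete): buf='bazb' undo_depth=3 redo_depth=0
After op 6 (delete): buf='baz' undo_depth=4 redo_depth=0

Answer: baz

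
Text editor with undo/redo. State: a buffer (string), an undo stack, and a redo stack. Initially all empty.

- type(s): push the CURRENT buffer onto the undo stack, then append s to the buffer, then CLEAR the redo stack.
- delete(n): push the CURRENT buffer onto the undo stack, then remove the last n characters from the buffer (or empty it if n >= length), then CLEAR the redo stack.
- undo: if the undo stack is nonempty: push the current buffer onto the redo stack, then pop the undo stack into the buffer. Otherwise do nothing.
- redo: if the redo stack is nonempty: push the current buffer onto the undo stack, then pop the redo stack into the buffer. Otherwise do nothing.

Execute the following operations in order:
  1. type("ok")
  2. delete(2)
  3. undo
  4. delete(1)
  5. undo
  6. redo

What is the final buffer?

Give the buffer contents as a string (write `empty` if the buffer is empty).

After op 1 (type): buf='ok' undo_depth=1 redo_depth=0
After op 2 (delete): buf='(empty)' undo_depth=2 redo_depth=0
After op 3 (undo): buf='ok' undo_depth=1 redo_depth=1
After op 4 (delete): buf='o' undo_depth=2 redo_depth=0
After op 5 (undo): buf='ok' undo_depth=1 redo_depth=1
After op 6 (redo): buf='o' undo_depth=2 redo_depth=0

Answer: o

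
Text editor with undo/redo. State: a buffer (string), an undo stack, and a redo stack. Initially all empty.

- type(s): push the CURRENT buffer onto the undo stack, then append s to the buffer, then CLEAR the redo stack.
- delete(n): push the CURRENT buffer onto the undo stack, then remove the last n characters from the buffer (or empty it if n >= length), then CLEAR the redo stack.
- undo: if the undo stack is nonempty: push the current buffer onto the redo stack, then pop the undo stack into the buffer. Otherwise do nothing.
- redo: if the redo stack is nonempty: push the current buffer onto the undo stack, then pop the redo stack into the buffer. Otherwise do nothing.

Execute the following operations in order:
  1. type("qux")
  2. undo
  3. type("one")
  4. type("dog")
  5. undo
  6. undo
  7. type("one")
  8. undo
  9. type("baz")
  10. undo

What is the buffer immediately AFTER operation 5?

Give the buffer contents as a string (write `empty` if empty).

Answer: one

Derivation:
After op 1 (type): buf='qux' undo_depth=1 redo_depth=0
After op 2 (undo): buf='(empty)' undo_depth=0 redo_depth=1
After op 3 (type): buf='one' undo_depth=1 redo_depth=0
After op 4 (type): buf='onedog' undo_depth=2 redo_depth=0
After op 5 (undo): buf='one' undo_depth=1 redo_depth=1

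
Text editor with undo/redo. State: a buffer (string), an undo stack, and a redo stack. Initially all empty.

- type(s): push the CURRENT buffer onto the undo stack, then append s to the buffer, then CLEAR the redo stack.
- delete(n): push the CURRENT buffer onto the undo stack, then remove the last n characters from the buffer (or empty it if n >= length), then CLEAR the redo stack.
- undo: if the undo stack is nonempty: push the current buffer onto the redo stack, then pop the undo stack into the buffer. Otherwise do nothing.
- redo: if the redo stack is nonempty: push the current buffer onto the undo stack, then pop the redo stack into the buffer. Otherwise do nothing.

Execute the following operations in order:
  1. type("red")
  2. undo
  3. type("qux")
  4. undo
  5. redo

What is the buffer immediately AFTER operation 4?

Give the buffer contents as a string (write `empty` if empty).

Answer: empty

Derivation:
After op 1 (type): buf='red' undo_depth=1 redo_depth=0
After op 2 (undo): buf='(empty)' undo_depth=0 redo_depth=1
After op 3 (type): buf='qux' undo_depth=1 redo_depth=0
After op 4 (undo): buf='(empty)' undo_depth=0 redo_depth=1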